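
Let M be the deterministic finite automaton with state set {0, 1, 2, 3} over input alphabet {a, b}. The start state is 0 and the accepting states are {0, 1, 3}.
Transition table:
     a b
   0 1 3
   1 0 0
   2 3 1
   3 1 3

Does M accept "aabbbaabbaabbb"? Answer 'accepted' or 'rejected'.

0 --a--> 1
1 --a--> 0
0 --b--> 3
3 --b--> 3
3 --b--> 3
3 --a--> 1
1 --a--> 0
0 --b--> 3
3 --b--> 3
3 --a--> 1
1 --a--> 0
0 --b--> 3
3 --b--> 3
3 --b--> 3
End in state 3, which is an accepting state.

accepted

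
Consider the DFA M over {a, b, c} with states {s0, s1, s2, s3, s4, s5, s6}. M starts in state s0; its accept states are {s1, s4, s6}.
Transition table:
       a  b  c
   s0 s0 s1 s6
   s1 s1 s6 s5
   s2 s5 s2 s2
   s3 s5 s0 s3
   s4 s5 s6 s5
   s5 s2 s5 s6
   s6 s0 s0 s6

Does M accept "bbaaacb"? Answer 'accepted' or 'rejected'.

rejected

s0 --b--> s1
s1 --b--> s6
s6 --a--> s0
s0 --a--> s0
s0 --a--> s0
s0 --c--> s6
s6 --b--> s0
End in state s0, which is not an accepting state.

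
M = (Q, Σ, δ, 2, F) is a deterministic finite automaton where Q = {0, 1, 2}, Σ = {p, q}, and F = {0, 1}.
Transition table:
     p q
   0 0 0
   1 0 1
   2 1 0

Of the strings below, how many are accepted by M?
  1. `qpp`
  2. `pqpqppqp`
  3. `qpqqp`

3

`qpp`: accepted
`pqpqppqp`: accepted
`qpqqp`: accepted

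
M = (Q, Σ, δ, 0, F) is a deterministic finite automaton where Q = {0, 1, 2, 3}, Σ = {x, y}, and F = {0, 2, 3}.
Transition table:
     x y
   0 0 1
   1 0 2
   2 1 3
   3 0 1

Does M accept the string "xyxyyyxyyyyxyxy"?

0 --x--> 0
0 --y--> 1
1 --x--> 0
0 --y--> 1
1 --y--> 2
2 --y--> 3
3 --x--> 0
0 --y--> 1
1 --y--> 2
2 --y--> 3
3 --y--> 1
1 --x--> 0
0 --y--> 1
1 --x--> 0
0 --y--> 1
End in state 1, which is not an accepting state.

rejected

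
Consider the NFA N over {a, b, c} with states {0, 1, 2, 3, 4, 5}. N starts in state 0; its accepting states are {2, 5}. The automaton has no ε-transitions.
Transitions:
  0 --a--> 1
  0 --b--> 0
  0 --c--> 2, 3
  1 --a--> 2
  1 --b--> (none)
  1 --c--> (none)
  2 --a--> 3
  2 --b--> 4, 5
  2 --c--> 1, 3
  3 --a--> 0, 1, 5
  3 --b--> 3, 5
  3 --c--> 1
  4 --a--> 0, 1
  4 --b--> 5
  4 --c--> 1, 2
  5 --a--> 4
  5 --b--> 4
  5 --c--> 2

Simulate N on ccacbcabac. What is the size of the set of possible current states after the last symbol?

Start: {0}
read c: {2, 3}
read c: {1, 3}
read a: {0, 1, 2, 5}
read c: {1, 2, 3}
read b: {3, 4, 5}
read c: {1, 2}
read a: {2, 3}
read b: {3, 4, 5}
read a: {0, 1, 4, 5}
read c: {1, 2, 3}
Final reachable set {1, 2, 3} has 3 states.

3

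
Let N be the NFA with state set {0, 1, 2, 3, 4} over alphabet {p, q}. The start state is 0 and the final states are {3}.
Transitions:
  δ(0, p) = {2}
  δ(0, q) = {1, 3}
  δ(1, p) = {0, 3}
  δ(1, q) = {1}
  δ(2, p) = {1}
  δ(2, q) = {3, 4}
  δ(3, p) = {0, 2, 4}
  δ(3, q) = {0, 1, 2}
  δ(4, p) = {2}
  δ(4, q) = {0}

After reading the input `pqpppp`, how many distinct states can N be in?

Start: {0}
read p: {2}
read q: {3, 4}
read p: {0, 2, 4}
read p: {1, 2}
read p: {0, 1, 3}
read p: {0, 2, 3, 4}
Final reachable set {0, 2, 3, 4} has 4 states.

4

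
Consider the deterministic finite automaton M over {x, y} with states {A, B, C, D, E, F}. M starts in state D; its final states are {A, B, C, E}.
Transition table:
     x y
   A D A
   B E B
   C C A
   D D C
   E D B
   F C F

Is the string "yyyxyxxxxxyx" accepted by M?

D --y--> C
C --y--> A
A --y--> A
A --x--> D
D --y--> C
C --x--> C
C --x--> C
C --x--> C
C --x--> C
C --x--> C
C --y--> A
A --x--> D
End in state D, which is not an accepting state.

rejected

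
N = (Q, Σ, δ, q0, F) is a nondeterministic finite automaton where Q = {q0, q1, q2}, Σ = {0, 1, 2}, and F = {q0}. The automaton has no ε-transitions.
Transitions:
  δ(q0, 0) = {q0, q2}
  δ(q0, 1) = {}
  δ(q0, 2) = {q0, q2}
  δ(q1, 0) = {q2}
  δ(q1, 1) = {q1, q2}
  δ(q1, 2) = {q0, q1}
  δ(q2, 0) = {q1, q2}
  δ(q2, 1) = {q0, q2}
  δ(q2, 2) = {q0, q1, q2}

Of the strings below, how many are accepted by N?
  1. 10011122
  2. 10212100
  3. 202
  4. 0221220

10011122: rejected
10212100: rejected
202: accepted
0221220: accepted

2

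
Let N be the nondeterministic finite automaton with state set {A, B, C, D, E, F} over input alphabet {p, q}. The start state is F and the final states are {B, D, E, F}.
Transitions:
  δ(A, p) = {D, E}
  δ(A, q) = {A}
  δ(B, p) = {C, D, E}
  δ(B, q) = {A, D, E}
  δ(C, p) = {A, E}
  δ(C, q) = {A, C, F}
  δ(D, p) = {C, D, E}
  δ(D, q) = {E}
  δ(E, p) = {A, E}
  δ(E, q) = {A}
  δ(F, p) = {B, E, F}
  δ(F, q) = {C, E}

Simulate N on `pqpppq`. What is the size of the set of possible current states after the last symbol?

4

Start: {F}
read p: {B, E, F}
read q: {A, C, D, E}
read p: {A, C, D, E}
read p: {A, C, D, E}
read p: {A, C, D, E}
read q: {A, C, E, F}
Final reachable set {A, C, E, F} has 4 states.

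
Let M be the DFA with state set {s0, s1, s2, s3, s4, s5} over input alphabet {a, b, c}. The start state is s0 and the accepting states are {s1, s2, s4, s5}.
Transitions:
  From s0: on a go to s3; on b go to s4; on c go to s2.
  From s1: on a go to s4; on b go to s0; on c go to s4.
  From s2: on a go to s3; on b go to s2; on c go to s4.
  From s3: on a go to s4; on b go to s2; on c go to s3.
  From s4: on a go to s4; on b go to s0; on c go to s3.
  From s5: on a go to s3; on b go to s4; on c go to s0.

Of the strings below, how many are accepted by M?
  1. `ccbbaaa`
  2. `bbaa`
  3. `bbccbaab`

2

`ccbbaaa`: accepted
`bbaa`: accepted
`bbccbaab`: rejected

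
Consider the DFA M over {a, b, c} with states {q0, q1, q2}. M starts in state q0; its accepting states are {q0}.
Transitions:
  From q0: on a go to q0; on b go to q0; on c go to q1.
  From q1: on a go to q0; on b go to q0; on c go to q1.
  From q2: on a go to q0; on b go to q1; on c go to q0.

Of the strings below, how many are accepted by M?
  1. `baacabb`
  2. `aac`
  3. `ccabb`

`baacabb`: accepted
`aac`: rejected
`ccabb`: accepted

2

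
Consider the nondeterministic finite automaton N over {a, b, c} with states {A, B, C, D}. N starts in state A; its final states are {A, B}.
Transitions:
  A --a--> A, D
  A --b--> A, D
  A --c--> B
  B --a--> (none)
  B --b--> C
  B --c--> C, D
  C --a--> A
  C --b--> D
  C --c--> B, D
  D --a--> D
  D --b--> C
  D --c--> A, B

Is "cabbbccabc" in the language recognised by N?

Start: {A}
read c: {B}
read a: {}
The reachable set is empty and stays empty for the remaining 8 symbols.
Reachable ∩ accepting = {} — empty.

rejected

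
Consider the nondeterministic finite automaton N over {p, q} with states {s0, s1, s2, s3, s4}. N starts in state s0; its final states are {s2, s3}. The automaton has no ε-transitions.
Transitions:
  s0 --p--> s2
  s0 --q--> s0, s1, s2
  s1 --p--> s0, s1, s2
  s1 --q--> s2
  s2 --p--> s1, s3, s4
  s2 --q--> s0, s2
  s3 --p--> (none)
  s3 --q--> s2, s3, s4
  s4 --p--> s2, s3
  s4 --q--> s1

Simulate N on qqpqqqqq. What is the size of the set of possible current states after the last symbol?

Start: {s0}
read q: {s0, s1, s2}
read q: {s0, s1, s2}
read p: {s0, s1, s2, s3, s4}
read q: {s0, s1, s2, s3, s4}
read q: {s0, s1, s2, s3, s4}
read q: {s0, s1, s2, s3, s4}
read q: {s0, s1, s2, s3, s4}
read q: {s0, s1, s2, s3, s4}
Final reachable set {s0, s1, s2, s3, s4} has 5 states.

5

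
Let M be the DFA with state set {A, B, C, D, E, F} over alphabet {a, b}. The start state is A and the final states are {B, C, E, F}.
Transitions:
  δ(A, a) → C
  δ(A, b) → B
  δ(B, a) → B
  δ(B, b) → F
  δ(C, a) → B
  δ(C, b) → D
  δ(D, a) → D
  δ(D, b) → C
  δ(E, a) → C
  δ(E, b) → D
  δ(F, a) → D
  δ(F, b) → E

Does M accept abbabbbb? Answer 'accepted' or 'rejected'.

A --a--> C
C --b--> D
D --b--> C
C --a--> B
B --b--> F
F --b--> E
E --b--> D
D --b--> C
End in state C, which is an accepting state.

accepted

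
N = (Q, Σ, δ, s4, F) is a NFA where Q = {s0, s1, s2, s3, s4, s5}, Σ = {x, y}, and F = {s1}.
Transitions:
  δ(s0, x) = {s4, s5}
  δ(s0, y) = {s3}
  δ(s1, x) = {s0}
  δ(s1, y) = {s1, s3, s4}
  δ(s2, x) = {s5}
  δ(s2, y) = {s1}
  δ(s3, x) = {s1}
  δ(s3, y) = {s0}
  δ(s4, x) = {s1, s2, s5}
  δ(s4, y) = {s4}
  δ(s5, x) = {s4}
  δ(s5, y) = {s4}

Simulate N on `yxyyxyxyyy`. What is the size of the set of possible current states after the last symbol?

4

Start: {s4}
read y: {s4}
read x: {s1, s2, s5}
read y: {s1, s3, s4}
read y: {s0, s1, s3, s4}
read x: {s0, s1, s2, s4, s5}
read y: {s1, s3, s4}
read x: {s0, s1, s2, s5}
read y: {s1, s3, s4}
read y: {s0, s1, s3, s4}
read y: {s0, s1, s3, s4}
Final reachable set {s0, s1, s3, s4} has 4 states.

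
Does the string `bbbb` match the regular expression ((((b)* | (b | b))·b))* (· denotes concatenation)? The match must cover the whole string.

Split into 4 pieces b · b · b · b; each matches (((b)*|(b|b))·b).

yes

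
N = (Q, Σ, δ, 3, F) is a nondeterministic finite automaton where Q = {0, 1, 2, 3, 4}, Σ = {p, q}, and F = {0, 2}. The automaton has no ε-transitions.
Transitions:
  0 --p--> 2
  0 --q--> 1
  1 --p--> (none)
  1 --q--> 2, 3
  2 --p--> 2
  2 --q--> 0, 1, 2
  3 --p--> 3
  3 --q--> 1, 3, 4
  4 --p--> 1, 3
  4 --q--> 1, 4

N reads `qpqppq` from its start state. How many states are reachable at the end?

5

Start: {3}
read q: {1, 3, 4}
read p: {1, 3}
read q: {1, 2, 3, 4}
read p: {1, 2, 3}
read p: {2, 3}
read q: {0, 1, 2, 3, 4}
Final reachable set {0, 1, 2, 3, 4} has 5 states.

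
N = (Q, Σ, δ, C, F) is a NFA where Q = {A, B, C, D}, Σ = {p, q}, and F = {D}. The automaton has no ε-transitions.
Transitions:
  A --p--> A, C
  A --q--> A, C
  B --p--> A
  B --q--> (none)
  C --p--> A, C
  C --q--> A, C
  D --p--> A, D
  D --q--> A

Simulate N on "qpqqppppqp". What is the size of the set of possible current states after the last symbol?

2

Start: {C}
read q: {A, C}
read p: {A, C}
read q: {A, C}
read q: {A, C}
read p: {A, C}
read p: {A, C}
read p: {A, C}
read p: {A, C}
read q: {A, C}
read p: {A, C}
Final reachable set {A, C} has 2 states.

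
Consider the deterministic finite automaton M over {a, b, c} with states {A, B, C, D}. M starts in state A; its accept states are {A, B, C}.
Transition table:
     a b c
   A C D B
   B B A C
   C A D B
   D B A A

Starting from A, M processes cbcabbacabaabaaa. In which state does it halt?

A --c--> B
B --b--> A
A --c--> B
B --a--> B
B --b--> A
A --b--> D
D --a--> B
B --c--> C
C --a--> A
A --b--> D
D --a--> B
B --a--> B
B --b--> A
A --a--> C
C --a--> A
A --a--> C

C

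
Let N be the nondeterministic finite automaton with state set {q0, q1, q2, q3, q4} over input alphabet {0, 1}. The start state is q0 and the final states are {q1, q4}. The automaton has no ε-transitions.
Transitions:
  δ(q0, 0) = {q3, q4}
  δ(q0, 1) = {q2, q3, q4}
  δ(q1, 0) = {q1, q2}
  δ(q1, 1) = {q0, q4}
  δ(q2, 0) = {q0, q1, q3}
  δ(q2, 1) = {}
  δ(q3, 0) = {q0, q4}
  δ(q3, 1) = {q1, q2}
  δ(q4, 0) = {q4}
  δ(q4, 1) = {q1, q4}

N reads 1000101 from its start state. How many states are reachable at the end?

Start: {q0}
read 1: {q2, q3, q4}
read 0: {q0, q1, q3, q4}
read 0: {q0, q1, q2, q3, q4}
read 0: {q0, q1, q2, q3, q4}
read 1: {q0, q1, q2, q3, q4}
read 0: {q0, q1, q2, q3, q4}
read 1: {q0, q1, q2, q3, q4}
Final reachable set {q0, q1, q2, q3, q4} has 5 states.

5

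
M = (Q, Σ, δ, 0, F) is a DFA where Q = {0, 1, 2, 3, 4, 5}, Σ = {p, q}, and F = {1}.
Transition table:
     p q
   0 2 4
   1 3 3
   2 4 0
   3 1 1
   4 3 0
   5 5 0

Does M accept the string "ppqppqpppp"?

0 --p--> 2
2 --p--> 4
4 --q--> 0
0 --p--> 2
2 --p--> 4
4 --q--> 0
0 --p--> 2
2 --p--> 4
4 --p--> 3
3 --p--> 1
End in state 1, which is an accepting state.

accepted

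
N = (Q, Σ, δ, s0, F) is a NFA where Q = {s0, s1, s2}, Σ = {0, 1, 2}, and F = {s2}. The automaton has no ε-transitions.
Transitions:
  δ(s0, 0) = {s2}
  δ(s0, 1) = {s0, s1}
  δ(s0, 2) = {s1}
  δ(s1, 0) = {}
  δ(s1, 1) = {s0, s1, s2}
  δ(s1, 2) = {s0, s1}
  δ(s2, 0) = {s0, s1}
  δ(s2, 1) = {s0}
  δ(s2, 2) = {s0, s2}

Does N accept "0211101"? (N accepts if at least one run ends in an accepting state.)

Start: {s0}
read 0: {s2}
read 2: {s0, s2}
read 1: {s0, s1}
read 1: {s0, s1, s2}
read 1: {s0, s1, s2}
read 0: {s0, s1, s2}
read 1: {s0, s1, s2}
Reachable ∩ accepting = {s2} — nonempty.

accepted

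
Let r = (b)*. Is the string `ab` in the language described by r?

no

ab cannot be split into zero or more pieces each matching b.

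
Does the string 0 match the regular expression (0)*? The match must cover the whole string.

yes

Split into 1 piece 0; each matches 0.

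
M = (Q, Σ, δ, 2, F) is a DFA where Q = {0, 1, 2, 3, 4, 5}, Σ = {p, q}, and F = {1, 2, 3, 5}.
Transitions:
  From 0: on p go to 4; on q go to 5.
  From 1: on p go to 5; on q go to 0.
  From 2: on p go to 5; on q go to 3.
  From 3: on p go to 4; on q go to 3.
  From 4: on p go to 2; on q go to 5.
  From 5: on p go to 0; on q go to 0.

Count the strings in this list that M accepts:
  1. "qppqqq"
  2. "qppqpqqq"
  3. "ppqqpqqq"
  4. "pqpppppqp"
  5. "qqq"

4

"qppqqq": accepted
"qppqpqqq": accepted
"ppqqpqqq": accepted
"pqpppppqp": rejected
"qqq": accepted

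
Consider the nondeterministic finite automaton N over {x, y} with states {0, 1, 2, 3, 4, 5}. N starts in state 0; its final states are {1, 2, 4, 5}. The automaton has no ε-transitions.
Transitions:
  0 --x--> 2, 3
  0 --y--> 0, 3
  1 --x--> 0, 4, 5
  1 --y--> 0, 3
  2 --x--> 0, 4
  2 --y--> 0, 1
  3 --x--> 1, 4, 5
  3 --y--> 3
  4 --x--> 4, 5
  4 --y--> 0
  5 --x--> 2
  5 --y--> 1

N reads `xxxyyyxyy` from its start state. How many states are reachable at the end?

Start: {0}
read x: {2, 3}
read x: {0, 1, 4, 5}
read x: {0, 2, 3, 4, 5}
read y: {0, 1, 3}
read y: {0, 3}
read y: {0, 3}
read x: {1, 2, 3, 4, 5}
read y: {0, 1, 3}
read y: {0, 3}
Final reachable set {0, 3} has 2 states.

2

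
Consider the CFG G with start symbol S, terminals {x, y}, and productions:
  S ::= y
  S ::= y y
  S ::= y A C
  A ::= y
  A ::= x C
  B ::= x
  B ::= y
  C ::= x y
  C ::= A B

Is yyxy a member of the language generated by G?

S ⇒ yAC ⇒ yyC ⇒ yyxy

yes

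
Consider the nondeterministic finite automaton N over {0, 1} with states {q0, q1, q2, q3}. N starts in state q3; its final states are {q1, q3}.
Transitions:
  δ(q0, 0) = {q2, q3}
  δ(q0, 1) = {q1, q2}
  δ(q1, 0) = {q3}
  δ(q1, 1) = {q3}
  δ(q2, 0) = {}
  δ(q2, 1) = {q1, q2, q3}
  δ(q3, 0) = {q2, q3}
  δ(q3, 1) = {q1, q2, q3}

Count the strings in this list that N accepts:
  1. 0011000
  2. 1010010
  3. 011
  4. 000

0011000: accepted
1010010: accepted
011: accepted
000: accepted

4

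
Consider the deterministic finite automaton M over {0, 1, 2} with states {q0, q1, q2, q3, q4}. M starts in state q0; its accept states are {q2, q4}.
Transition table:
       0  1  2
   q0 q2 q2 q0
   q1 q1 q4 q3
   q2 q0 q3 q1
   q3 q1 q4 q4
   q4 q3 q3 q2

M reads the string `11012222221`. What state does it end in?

q4

q0 --1--> q2
q2 --1--> q3
q3 --0--> q1
q1 --1--> q4
q4 --2--> q2
q2 --2--> q1
q1 --2--> q3
q3 --2--> q4
q4 --2--> q2
q2 --2--> q1
q1 --1--> q4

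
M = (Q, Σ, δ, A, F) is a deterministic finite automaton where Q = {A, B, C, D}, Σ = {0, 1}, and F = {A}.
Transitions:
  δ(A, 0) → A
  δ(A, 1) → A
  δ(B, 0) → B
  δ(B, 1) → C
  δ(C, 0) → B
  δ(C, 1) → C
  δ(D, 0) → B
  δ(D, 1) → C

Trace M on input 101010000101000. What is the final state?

A --1--> A
A --0--> A
A --1--> A
A --0--> A
A --1--> A
A --0--> A
A --0--> A
A --0--> A
A --0--> A
A --1--> A
A --0--> A
A --1--> A
A --0--> A
A --0--> A
A --0--> A

A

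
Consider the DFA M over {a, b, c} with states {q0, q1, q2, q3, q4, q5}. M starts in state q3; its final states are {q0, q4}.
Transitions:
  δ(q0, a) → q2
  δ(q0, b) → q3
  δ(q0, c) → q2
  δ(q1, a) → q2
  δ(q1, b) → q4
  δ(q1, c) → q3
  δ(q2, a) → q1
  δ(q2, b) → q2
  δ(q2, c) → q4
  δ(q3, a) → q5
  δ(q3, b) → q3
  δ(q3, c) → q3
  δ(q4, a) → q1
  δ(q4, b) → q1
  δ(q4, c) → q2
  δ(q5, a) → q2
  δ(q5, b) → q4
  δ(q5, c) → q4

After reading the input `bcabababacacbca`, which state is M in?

q5

q3 --b--> q3
q3 --c--> q3
q3 --a--> q5
q5 --b--> q4
q4 --a--> q1
q1 --b--> q4
q4 --a--> q1
q1 --b--> q4
q4 --a--> q1
q1 --c--> q3
q3 --a--> q5
q5 --c--> q4
q4 --b--> q1
q1 --c--> q3
q3 --a--> q5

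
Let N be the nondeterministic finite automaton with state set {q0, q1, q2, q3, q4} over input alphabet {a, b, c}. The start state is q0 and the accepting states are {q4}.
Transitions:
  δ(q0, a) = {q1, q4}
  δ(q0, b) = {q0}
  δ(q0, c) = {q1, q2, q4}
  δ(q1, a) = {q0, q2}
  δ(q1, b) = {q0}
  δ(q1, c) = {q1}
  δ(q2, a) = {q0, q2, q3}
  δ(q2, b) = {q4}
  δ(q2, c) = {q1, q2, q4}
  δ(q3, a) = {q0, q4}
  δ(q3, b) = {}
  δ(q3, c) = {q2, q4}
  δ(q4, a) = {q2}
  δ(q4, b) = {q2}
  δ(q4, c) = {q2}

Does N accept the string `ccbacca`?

Start: {q0}
read c: {q1, q2, q4}
read c: {q1, q2, q4}
read b: {q0, q2, q4}
read a: {q0, q1, q2, q3, q4}
read c: {q1, q2, q4}
read c: {q1, q2, q4}
read a: {q0, q2, q3}
Reachable ∩ accepting = {} — empty.

rejected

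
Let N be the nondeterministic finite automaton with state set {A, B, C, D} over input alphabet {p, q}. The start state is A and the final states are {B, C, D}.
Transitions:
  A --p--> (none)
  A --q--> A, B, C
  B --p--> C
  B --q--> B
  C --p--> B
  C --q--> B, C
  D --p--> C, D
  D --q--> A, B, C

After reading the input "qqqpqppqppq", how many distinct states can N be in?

2

Start: {A}
read q: {A, B, C}
read q: {A, B, C}
read q: {A, B, C}
read p: {B, C}
read q: {B, C}
read p: {B, C}
read p: {B, C}
read q: {B, C}
read p: {B, C}
read p: {B, C}
read q: {B, C}
Final reachable set {B, C} has 2 states.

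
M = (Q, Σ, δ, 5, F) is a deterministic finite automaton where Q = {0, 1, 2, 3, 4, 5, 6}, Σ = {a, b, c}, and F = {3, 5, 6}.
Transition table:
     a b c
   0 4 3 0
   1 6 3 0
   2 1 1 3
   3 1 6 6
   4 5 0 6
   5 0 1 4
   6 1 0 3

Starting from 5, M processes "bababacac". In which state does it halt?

0

5 --b--> 1
1 --a--> 6
6 --b--> 0
0 --a--> 4
4 --b--> 0
0 --a--> 4
4 --c--> 6
6 --a--> 1
1 --c--> 0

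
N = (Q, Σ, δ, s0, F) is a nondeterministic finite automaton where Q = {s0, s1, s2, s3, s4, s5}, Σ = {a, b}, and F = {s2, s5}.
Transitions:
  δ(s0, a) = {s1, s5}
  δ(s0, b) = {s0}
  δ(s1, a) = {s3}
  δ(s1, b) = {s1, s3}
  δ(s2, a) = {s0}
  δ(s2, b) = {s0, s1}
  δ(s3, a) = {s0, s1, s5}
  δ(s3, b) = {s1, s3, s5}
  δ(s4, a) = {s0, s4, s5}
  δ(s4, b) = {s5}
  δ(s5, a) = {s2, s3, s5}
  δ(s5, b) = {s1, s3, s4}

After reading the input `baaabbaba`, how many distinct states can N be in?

6

Start: {s0}
read b: {s0}
read a: {s1, s5}
read a: {s2, s3, s5}
read a: {s0, s1, s2, s3, s5}
read b: {s0, s1, s3, s4, s5}
read b: {s0, s1, s3, s4, s5}
read a: {s0, s1, s2, s3, s4, s5}
read b: {s0, s1, s3, s4, s5}
read a: {s0, s1, s2, s3, s4, s5}
Final reachable set {s0, s1, s2, s3, s4, s5} has 6 states.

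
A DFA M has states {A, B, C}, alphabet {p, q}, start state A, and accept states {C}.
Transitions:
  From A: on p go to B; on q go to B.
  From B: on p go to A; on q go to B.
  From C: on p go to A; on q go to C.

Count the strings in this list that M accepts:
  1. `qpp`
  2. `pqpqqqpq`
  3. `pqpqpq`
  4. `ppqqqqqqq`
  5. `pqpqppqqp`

0

`qpp`: rejected
`pqpqqqpq`: rejected
`pqpqpq`: rejected
`ppqqqqqqq`: rejected
`pqpqppqqp`: rejected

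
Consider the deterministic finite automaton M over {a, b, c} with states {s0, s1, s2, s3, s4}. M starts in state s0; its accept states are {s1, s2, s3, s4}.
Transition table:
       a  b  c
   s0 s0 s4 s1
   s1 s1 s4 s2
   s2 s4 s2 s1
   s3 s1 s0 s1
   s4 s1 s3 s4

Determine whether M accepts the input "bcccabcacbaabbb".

rejected

s0 --b--> s4
s4 --c--> s4
s4 --c--> s4
s4 --c--> s4
s4 --a--> s1
s1 --b--> s4
s4 --c--> s4
s4 --a--> s1
s1 --c--> s2
s2 --b--> s2
s2 --a--> s4
s4 --a--> s1
s1 --b--> s4
s4 --b--> s3
s3 --b--> s0
End in state s0, which is not an accepting state.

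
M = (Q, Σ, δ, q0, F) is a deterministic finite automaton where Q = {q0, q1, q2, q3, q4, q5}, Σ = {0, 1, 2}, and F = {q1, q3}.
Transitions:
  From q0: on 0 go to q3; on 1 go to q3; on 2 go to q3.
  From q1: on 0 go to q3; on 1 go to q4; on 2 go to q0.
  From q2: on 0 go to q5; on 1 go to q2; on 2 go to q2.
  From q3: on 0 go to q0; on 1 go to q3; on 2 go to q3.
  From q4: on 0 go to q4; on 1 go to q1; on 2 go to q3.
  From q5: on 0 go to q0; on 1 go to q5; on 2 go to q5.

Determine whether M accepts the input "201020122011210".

rejected

q0 --2--> q3
q3 --0--> q0
q0 --1--> q3
q3 --0--> q0
q0 --2--> q3
q3 --0--> q0
q0 --1--> q3
q3 --2--> q3
q3 --2--> q3
q3 --0--> q0
q0 --1--> q3
q3 --1--> q3
q3 --2--> q3
q3 --1--> q3
q3 --0--> q0
End in state q0, which is not an accepting state.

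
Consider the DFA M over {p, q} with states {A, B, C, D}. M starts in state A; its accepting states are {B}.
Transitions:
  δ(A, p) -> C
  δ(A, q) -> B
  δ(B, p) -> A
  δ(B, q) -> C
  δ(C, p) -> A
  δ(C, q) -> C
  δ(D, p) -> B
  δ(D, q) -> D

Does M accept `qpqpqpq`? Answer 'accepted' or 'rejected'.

A --q--> B
B --p--> A
A --q--> B
B --p--> A
A --q--> B
B --p--> A
A --q--> B
End in state B, which is an accepting state.

accepted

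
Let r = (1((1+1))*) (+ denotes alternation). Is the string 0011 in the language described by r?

No split of 0011 into u·v has 1 matching u and ((1+1))* matching v.

no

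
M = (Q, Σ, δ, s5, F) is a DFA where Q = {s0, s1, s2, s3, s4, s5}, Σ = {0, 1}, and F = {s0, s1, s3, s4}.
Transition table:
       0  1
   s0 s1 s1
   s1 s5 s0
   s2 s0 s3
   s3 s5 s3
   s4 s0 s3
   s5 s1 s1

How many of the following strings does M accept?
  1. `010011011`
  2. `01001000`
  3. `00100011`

2

`010011011`: accepted
`01001000`: rejected
`00100011`: accepted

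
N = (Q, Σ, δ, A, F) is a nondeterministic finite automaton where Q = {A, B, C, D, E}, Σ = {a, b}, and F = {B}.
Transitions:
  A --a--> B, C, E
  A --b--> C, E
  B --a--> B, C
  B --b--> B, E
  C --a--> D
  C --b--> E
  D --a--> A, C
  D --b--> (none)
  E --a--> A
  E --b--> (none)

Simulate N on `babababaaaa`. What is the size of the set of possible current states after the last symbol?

Start: {A}
read b: {C, E}
read a: {A, D}
read b: {C, E}
read a: {A, D}
read b: {C, E}
read a: {A, D}
read b: {C, E}
read a: {A, D}
read a: {A, B, C, E}
read a: {A, B, C, D, E}
read a: {A, B, C, D, E}
Final reachable set {A, B, C, D, E} has 5 states.

5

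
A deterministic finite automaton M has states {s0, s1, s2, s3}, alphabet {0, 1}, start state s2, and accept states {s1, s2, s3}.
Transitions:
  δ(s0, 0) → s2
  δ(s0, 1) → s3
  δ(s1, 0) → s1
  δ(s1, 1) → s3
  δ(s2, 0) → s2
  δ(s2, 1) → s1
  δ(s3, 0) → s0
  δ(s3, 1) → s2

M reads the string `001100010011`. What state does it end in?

s2 --0--> s2
s2 --0--> s2
s2 --1--> s1
s1 --1--> s3
s3 --0--> s0
s0 --0--> s2
s2 --0--> s2
s2 --1--> s1
s1 --0--> s1
s1 --0--> s1
s1 --1--> s3
s3 --1--> s2

s2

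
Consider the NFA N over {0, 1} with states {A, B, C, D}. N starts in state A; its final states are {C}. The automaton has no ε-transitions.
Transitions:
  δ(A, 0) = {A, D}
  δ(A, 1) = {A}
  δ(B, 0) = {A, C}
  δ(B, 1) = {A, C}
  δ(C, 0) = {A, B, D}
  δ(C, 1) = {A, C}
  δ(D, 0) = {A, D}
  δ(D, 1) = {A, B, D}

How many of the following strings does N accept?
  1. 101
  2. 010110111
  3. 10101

2

101: rejected
010110111: accepted
10101: accepted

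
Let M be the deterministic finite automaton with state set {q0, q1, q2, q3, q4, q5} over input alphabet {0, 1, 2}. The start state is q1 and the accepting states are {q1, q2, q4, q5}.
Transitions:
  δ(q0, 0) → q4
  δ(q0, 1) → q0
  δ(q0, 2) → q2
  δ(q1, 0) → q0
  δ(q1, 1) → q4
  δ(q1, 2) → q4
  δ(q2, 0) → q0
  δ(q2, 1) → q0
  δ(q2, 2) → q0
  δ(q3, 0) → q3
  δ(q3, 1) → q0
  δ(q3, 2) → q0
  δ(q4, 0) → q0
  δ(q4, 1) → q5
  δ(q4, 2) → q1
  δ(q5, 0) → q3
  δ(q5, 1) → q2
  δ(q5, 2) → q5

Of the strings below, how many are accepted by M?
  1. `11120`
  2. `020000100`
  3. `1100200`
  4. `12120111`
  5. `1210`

`11120`: accepted
`020000100`: rejected
`1100200`: rejected
`12120111`: rejected
`1210`: rejected

1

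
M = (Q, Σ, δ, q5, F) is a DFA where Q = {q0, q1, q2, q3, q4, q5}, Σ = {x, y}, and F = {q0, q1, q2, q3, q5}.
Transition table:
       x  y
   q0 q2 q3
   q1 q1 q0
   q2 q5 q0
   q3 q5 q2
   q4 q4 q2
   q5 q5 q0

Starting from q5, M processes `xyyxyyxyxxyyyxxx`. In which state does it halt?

q5 --x--> q5
q5 --y--> q0
q0 --y--> q3
q3 --x--> q5
q5 --y--> q0
q0 --y--> q3
q3 --x--> q5
q5 --y--> q0
q0 --x--> q2
q2 --x--> q5
q5 --y--> q0
q0 --y--> q3
q3 --y--> q2
q2 --x--> q5
q5 --x--> q5
q5 --x--> q5

q5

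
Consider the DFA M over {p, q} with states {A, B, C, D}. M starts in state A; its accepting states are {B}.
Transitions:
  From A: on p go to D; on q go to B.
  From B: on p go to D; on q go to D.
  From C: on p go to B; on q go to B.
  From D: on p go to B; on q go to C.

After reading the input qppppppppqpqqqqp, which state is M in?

B

A --q--> B
B --p--> D
D --p--> B
B --p--> D
D --p--> B
B --p--> D
D --p--> B
B --p--> D
D --p--> B
B --q--> D
D --p--> B
B --q--> D
D --q--> C
C --q--> B
B --q--> D
D --p--> B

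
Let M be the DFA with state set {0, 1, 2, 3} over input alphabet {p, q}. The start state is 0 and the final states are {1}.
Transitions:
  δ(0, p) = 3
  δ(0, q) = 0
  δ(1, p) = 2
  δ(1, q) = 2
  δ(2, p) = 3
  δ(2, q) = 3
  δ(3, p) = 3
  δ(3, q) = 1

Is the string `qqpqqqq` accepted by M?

accepted

0 --q--> 0
0 --q--> 0
0 --p--> 3
3 --q--> 1
1 --q--> 2
2 --q--> 3
3 --q--> 1
End in state 1, which is an accepting state.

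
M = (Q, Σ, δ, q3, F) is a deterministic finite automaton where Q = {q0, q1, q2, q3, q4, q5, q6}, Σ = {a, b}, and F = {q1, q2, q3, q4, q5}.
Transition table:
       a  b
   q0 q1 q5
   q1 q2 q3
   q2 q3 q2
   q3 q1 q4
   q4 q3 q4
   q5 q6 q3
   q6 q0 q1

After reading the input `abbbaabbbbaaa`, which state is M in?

q2

q3 --a--> q1
q1 --b--> q3
q3 --b--> q4
q4 --b--> q4
q4 --a--> q3
q3 --a--> q1
q1 --b--> q3
q3 --b--> q4
q4 --b--> q4
q4 --b--> q4
q4 --a--> q3
q3 --a--> q1
q1 --a--> q2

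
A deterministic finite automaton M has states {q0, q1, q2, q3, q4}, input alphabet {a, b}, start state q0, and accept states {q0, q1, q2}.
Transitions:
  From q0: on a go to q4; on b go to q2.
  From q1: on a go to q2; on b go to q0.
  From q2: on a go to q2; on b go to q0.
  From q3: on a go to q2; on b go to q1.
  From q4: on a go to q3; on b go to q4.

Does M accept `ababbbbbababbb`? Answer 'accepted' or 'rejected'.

rejected

q0 --a--> q4
q4 --b--> q4
q4 --a--> q3
q3 --b--> q1
q1 --b--> q0
q0 --b--> q2
q2 --b--> q0
q0 --b--> q2
q2 --a--> q2
q2 --b--> q0
q0 --a--> q4
q4 --b--> q4
q4 --b--> q4
q4 --b--> q4
End in state q4, which is not an accepting state.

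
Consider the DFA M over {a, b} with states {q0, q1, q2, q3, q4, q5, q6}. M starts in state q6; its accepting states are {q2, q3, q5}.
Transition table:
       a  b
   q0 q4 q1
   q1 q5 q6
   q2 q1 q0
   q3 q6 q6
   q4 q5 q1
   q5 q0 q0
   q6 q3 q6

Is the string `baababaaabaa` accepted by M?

q6 --b--> q6
q6 --a--> q3
q3 --a--> q6
q6 --b--> q6
q6 --a--> q3
q3 --b--> q6
q6 --a--> q3
q3 --a--> q6
q6 --a--> q3
q3 --b--> q6
q6 --a--> q3
q3 --a--> q6
End in state q6, which is not an accepting state.

rejected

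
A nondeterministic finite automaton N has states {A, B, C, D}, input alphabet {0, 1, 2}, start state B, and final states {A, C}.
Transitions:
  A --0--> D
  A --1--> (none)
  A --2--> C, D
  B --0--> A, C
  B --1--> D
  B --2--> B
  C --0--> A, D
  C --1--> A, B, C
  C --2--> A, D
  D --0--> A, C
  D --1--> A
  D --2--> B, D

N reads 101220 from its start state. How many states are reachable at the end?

Start: {B}
read 1: {D}
read 0: {A, C}
read 1: {A, B, C}
read 2: {A, B, C, D}
read 2: {A, B, C, D}
read 0: {A, C, D}
Final reachable set {A, C, D} has 3 states.

3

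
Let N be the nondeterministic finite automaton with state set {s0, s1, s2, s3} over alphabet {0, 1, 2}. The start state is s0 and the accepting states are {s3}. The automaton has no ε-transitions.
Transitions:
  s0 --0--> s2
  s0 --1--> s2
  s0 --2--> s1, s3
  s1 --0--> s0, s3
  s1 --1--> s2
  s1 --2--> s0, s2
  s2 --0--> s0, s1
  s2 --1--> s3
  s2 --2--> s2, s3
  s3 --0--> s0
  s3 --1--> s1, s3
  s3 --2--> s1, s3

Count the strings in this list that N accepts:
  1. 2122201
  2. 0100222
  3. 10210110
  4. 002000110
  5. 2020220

2122201: accepted
0100222: accepted
10210110: accepted
002000110: accepted
2020220: accepted

5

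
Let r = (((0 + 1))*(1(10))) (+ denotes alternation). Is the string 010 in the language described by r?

no

No split of 010 into u·v has ((0+1))* matching u and (1(10)) matching v.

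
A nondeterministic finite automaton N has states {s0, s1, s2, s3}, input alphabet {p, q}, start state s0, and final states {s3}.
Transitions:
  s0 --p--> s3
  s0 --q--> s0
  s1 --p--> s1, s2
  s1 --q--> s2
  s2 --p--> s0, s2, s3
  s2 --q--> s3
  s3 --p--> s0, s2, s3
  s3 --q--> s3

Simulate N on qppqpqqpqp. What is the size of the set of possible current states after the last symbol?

Start: {s0}
read q: {s0}
read p: {s3}
read p: {s0, s2, s3}
read q: {s0, s3}
read p: {s0, s2, s3}
read q: {s0, s3}
read q: {s0, s3}
read p: {s0, s2, s3}
read q: {s0, s3}
read p: {s0, s2, s3}
Final reachable set {s0, s2, s3} has 3 states.

3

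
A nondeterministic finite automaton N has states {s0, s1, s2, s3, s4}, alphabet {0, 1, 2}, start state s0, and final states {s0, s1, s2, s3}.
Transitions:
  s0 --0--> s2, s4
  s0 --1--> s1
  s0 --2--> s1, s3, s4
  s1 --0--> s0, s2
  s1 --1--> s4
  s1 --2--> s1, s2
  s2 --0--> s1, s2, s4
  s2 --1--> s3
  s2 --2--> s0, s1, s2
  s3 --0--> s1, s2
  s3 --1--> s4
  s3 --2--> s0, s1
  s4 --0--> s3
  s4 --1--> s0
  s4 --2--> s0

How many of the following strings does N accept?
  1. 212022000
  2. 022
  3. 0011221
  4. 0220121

212022000: accepted
022: accepted
0011221: accepted
0220121: accepted

4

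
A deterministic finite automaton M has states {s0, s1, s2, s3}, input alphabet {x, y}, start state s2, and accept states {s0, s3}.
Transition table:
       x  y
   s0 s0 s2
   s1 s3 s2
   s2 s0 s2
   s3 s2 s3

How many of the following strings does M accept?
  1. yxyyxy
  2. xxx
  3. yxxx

yxyyxy: rejected
xxx: accepted
yxxx: accepted

2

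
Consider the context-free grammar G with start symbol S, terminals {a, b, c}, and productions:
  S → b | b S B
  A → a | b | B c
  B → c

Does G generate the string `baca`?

no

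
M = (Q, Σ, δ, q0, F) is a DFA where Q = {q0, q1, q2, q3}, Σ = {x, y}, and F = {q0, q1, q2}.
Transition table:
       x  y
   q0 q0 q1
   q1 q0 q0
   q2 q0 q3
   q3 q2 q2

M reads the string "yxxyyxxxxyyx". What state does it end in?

q0 --y--> q1
q1 --x--> q0
q0 --x--> q0
q0 --y--> q1
q1 --y--> q0
q0 --x--> q0
q0 --x--> q0
q0 --x--> q0
q0 --x--> q0
q0 --y--> q1
q1 --y--> q0
q0 --x--> q0

q0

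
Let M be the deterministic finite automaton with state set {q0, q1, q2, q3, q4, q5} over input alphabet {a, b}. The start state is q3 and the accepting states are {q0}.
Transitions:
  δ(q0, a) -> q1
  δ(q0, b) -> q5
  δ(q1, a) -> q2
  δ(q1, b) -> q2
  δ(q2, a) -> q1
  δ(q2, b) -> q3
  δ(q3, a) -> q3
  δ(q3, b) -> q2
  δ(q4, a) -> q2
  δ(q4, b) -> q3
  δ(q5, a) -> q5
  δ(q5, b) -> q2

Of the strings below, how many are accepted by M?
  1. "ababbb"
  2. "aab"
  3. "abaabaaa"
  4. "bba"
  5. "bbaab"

"ababbb": rejected
"aab": rejected
"abaabaaa": rejected
"bba": rejected
"bbaab": rejected

0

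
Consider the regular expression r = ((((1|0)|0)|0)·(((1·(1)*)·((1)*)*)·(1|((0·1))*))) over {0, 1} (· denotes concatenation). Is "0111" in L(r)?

yes

Split as 0·111: (((1|0)|0)|0) matches 0 and (((1·(1)*)·((1)*)*)·(1|((0·1))*)) matches 111.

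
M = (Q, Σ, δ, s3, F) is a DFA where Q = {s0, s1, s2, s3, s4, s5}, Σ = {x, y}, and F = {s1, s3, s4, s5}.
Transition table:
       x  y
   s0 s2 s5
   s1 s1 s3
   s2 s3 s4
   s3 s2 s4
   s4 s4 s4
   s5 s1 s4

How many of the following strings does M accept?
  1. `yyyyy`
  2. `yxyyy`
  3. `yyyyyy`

3

`yyyyy`: accepted
`yxyyy`: accepted
`yyyyyy`: accepted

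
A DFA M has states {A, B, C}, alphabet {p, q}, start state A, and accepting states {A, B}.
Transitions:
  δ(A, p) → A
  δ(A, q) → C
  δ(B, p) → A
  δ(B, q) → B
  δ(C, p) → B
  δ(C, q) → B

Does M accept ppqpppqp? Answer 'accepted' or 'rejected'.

A --p--> A
A --p--> A
A --q--> C
C --p--> B
B --p--> A
A --p--> A
A --q--> C
C --p--> B
End in state B, which is an accepting state.

accepted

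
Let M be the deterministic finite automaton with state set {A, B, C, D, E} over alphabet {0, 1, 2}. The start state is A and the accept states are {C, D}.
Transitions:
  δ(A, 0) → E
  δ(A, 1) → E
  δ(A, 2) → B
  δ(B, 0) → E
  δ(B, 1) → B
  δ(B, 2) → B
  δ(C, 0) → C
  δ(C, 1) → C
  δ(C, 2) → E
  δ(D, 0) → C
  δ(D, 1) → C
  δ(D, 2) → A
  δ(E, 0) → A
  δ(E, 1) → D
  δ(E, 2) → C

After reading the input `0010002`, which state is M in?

A --0--> E
E --0--> A
A --1--> E
E --0--> A
A --0--> E
E --0--> A
A --2--> B

B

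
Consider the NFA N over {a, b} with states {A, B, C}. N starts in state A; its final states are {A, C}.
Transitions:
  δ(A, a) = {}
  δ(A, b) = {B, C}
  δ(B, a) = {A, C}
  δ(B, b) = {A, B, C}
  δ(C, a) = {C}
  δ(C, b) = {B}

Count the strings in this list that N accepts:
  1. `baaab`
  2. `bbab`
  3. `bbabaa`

2

`baaab`: rejected
`bbab`: accepted
`bbabaa`: accepted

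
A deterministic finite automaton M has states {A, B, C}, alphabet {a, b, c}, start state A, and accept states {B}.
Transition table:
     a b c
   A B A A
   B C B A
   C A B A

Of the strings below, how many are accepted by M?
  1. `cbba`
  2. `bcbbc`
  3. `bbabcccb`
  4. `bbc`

1

`cbba`: accepted
`bcbbc`: rejected
`bbabcccb`: rejected
`bbc`: rejected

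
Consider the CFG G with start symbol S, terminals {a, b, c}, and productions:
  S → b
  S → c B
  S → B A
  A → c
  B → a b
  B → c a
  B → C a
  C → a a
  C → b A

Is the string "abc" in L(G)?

yes

S ⇒ BA ⇒ abA ⇒ abc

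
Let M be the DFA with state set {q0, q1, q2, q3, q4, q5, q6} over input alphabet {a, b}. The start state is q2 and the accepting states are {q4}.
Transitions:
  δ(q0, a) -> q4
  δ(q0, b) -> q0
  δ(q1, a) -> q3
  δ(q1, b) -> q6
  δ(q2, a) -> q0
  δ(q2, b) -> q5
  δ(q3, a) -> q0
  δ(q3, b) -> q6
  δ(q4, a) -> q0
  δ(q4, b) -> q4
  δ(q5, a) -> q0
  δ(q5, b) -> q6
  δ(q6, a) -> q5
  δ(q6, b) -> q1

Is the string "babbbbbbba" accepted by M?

q2 --b--> q5
q5 --a--> q0
q0 --b--> q0
q0 --b--> q0
q0 --b--> q0
q0 --b--> q0
q0 --b--> q0
q0 --b--> q0
q0 --b--> q0
q0 --a--> q4
End in state q4, which is an accepting state.

accepted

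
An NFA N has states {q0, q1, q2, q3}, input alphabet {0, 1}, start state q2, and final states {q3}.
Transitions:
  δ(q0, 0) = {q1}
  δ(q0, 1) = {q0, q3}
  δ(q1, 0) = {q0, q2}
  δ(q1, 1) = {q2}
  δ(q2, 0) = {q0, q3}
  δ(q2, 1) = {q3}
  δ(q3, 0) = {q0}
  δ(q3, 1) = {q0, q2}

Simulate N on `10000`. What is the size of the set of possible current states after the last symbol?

3

Start: {q2}
read 1: {q3}
read 0: {q0}
read 0: {q1}
read 0: {q0, q2}
read 0: {q0, q1, q3}
Final reachable set {q0, q1, q3} has 3 states.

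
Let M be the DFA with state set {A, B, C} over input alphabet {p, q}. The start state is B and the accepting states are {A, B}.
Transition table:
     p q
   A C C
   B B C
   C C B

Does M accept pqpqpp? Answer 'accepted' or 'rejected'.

B --p--> B
B --q--> C
C --p--> C
C --q--> B
B --p--> B
B --p--> B
End in state B, which is an accepting state.

accepted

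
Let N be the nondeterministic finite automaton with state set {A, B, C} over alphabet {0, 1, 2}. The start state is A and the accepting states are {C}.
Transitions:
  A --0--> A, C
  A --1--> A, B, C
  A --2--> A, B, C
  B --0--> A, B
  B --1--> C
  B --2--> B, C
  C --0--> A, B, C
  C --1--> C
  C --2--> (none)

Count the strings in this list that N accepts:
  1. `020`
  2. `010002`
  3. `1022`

`020`: accepted
`010002`: accepted
`1022`: accepted

3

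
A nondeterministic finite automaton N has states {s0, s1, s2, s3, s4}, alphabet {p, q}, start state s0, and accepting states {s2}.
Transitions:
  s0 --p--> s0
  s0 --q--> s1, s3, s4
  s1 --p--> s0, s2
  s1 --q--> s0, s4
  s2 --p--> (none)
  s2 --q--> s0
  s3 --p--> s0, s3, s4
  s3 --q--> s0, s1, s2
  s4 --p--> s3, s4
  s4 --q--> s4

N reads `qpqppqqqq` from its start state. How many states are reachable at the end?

5

Start: {s0}
read q: {s1, s3, s4}
read p: {s0, s2, s3, s4}
read q: {s0, s1, s2, s3, s4}
read p: {s0, s2, s3, s4}
read p: {s0, s3, s4}
read q: {s0, s1, s2, s3, s4}
read q: {s0, s1, s2, s3, s4}
read q: {s0, s1, s2, s3, s4}
read q: {s0, s1, s2, s3, s4}
Final reachable set {s0, s1, s2, s3, s4} has 5 states.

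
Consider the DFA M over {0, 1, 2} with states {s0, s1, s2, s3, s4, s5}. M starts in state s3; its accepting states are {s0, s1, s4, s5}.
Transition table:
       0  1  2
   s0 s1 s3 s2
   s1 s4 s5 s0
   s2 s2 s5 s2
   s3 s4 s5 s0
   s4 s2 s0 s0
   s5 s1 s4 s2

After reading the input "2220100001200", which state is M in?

s3 --2--> s0
s0 --2--> s2
s2 --2--> s2
s2 --0--> s2
s2 --1--> s5
s5 --0--> s1
s1 --0--> s4
s4 --0--> s2
s2 --0--> s2
s2 --1--> s5
s5 --2--> s2
s2 --0--> s2
s2 --0--> s2

s2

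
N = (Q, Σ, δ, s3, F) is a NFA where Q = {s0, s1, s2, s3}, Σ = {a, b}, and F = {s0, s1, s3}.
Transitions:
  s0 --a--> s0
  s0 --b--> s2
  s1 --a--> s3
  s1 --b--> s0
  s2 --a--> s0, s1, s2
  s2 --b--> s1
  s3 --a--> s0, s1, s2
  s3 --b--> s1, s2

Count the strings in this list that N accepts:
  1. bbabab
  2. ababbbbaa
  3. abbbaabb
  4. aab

bbabab: accepted
ababbbbaa: accepted
abbbaabb: accepted
aab: accepted

4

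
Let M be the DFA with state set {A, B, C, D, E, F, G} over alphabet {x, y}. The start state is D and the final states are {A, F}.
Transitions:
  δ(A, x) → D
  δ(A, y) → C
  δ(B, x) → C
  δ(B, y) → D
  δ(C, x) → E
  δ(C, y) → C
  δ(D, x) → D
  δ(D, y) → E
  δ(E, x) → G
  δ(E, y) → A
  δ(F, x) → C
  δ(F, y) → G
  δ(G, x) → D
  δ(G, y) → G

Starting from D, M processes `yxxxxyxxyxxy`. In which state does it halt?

E

D --y--> E
E --x--> G
G --x--> D
D --x--> D
D --x--> D
D --y--> E
E --x--> G
G --x--> D
D --y--> E
E --x--> G
G --x--> D
D --y--> E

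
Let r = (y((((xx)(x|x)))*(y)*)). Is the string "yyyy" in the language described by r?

Split as y·yyy: y matches y and ((((xx)(x|x)))*(y)*) matches yyy.

yes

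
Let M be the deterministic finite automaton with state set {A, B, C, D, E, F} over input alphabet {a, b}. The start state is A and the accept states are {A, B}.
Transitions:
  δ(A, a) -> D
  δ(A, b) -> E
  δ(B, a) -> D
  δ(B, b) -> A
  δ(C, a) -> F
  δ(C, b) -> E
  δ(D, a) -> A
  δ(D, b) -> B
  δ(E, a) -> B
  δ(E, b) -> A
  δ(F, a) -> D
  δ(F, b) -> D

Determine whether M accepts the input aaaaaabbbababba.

A --a--> D
D --a--> A
A --a--> D
D --a--> A
A --a--> D
D --a--> A
A --b--> E
E --b--> A
A --b--> E
E --a--> B
B --b--> A
A --a--> D
D --b--> B
B --b--> A
A --a--> D
End in state D, which is not an accepting state.

rejected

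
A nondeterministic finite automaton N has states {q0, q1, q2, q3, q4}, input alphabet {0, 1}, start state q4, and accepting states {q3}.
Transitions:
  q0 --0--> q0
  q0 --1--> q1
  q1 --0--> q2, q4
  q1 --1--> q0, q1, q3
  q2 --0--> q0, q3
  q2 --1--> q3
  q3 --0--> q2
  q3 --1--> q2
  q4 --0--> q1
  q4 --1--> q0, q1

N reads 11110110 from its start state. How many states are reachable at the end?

Start: {q4}
read 1: {q0, q1}
read 1: {q0, q1, q3}
read 1: {q0, q1, q2, q3}
read 1: {q0, q1, q2, q3}
read 0: {q0, q2, q3, q4}
read 1: {q0, q1, q2, q3}
read 1: {q0, q1, q2, q3}
read 0: {q0, q2, q3, q4}
Final reachable set {q0, q2, q3, q4} has 4 states.

4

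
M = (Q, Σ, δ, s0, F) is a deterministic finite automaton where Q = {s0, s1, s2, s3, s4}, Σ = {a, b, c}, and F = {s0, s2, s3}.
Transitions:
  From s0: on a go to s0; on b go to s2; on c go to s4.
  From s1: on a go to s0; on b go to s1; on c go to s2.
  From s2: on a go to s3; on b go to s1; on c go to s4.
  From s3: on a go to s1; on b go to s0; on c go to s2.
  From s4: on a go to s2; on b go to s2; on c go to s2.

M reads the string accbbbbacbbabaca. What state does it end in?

s3

s0 --a--> s0
s0 --c--> s4
s4 --c--> s2
s2 --b--> s1
s1 --b--> s1
s1 --b--> s1
s1 --b--> s1
s1 --a--> s0
s0 --c--> s4
s4 --b--> s2
s2 --b--> s1
s1 --a--> s0
s0 --b--> s2
s2 --a--> s3
s3 --c--> s2
s2 --a--> s3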